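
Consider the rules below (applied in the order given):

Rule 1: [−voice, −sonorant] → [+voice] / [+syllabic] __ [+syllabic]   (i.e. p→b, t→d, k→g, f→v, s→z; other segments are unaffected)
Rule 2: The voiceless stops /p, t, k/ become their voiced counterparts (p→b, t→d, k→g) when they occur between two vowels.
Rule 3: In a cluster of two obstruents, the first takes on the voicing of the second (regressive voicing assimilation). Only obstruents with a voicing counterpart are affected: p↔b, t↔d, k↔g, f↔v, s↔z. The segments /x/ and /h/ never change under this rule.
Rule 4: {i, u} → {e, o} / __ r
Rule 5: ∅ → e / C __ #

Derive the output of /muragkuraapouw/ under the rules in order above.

morakkoraabouwe

Rule 1 (intervocalic voicing): /p/ is a voiceless obstruent between vowels /a/ and /o/, so it voices to [b]. /muragkuraapouw/ → muragkuraabouw.
Rule 2 (intervocalic voicing): no segment meets the environment; /muragkuraabouw/ is unchanged.
Rule 3 (regressive voicing assimilation): /g/ precedes the voiceless obstruent /k/, so it devoices to [k] by assimilation. /muragkuraabouw/ → murakkuraabouw.
Rule 4 (pre-rhotic lowering): /u/ is a high vowel immediately before /r/, so it lowers to [o]. /u/ is a high vowel immediately before /r/, so it lowers to [o]. /murakkuraabouw/ → morakkoraabouw.
Rule 5 (final e-epenthesis): the form ends in the consonant /w/, so [e] is inserted word-finally. /morakkoraabouw/ → morakkoraabouwe.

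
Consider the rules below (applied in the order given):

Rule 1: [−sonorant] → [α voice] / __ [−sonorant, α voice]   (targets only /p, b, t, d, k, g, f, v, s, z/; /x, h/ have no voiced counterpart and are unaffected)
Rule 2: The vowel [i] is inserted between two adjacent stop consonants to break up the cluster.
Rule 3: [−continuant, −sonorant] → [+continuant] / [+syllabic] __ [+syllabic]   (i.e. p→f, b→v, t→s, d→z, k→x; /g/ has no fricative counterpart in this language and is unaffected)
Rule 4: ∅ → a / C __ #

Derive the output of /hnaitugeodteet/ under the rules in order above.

Rule 1 (regressive voicing assimilation): /d/ precedes the voiceless obstruent /t/, so it devoices to [t] by assimilation. /hnaitugeodteet/ → hnaitugeotteet.
Rule 2 (stop-cluster i-epenthesis): /t/ and /t/ form a stop–stop cluster, so [i] is inserted between them. /hnaitugeotteet/ → hnaitugeotiteet.
Rule 3 (intervocalic spirantization): /t/ is a stop between vowels /i/ and /u/, so it spirantizes to the fricative [s]. /t/ is a stop between vowels /o/ and /i/, so it spirantizes to the fricative [s]. /t/ is a stop between vowels /i/ and /e/, so it spirantizes to the fricative [s]. /hnaitugeotiteet/ → hnaisugeosiseet.
Rule 4 (final a-epenthesis): the form ends in the consonant /t/, so [a] is inserted word-finally. /hnaisugeosiseet/ → hnaisugeosiseeta.

hnaisugeosiseeta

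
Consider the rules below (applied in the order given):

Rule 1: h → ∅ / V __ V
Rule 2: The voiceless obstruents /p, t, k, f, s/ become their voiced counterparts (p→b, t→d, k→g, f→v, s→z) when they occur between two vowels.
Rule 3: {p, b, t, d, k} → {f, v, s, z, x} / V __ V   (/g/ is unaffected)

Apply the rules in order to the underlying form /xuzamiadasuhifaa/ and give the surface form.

xuzamiazazuivaa

Rule 1 (intervocalic h-deletion): /h/ occurs between vowels /u/ and /i/, so it deletes. /xuzamiadasuhifaa/ → xuzamiadasuifaa.
Rule 2 (intervocalic voicing): /s/ is a voiceless obstruent between vowels /a/ and /u/, so it voices to [z]. /f/ is a voiceless obstruent between vowels /i/ and /a/, so it voices to [v]. /xuzamiadasuifaa/ → xuzamiadazuivaa.
Rule 3 (intervocalic spirantization): /d/ is a stop between vowels /a/ and /a/, so it spirantizes to the fricative [z]. /xuzamiadazuivaa/ → xuzamiazazuivaa.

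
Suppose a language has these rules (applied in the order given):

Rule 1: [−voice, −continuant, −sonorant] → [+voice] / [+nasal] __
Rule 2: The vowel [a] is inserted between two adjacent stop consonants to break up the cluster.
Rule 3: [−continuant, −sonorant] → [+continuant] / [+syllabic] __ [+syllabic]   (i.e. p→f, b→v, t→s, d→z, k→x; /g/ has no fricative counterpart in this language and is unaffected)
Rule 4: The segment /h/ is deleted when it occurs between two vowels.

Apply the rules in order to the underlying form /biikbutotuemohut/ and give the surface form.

Rule 1 (post-nasal voicing): no segment meets the environment; /biikbutotuemohut/ is unchanged.
Rule 2 (stop-cluster a-epenthesis): /k/ and /b/ form a stop–stop cluster, so [a] is inserted between them. /biikbutotuemohut/ → biikabutotuemohut.
Rule 3 (intervocalic spirantization): /k/ is a stop between vowels /i/ and /a/, so it spirantizes to the fricative [x]. /b/ is a stop between vowels /a/ and /u/, so it spirantizes to the fricative [v]. /t/ is a stop between vowels /u/ and /o/, so it spirantizes to the fricative [s]. /t/ is a stop between vowels /o/ and /u/, so it spirantizes to the fricative [s]. /biikabutotuemohut/ → biixavusosuemohut.
Rule 4 (intervocalic h-deletion): /h/ occurs between vowels /o/ and /u/, so it deletes. /biixavusosuemohut/ → biixavusosuemout.

biixavusosuemout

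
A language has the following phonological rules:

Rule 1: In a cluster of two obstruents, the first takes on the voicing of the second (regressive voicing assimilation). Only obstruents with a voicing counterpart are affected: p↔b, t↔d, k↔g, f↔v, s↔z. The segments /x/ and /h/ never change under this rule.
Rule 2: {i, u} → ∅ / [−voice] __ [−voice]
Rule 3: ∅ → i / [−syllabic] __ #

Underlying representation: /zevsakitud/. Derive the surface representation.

Rule 1 (regressive voicing assimilation): /v/ precedes the voiceless obstruent /s/, so it devoices to [f] by assimilation. /zevsakitud/ → zefsakitud.
Rule 2 (high vowel syncope): /i/ is a high vowel flanked by voiceless consonants /k/ and /t/, so it deletes. /zefsakitud/ → zefsaktud.
Rule 3 (final i-epenthesis): the form ends in the consonant /d/, so [i] is inserted word-finally. /zefsaktud/ → zefsaktudi.

zefsaktudi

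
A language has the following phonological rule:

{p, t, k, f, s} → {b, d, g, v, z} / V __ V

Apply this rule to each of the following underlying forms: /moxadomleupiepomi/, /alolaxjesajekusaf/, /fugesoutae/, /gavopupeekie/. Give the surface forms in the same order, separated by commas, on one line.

/moxadomleupiepomi/: /p/ is a voiceless obstruent between vowels /u/ and /i/, so it voices to [b]. /p/ is a voiceless obstruent between vowels /e/ and /o/, so it voices to [b]. → [moxadomleubiebomi].
/alolaxjesajekusaf/: /s/ is a voiceless obstruent between vowels /e/ and /a/, so it voices to [z]. /k/ is a voiceless obstruent between vowels /e/ and /u/, so it voices to [g]. /s/ is a voiceless obstruent between vowels /u/ and /a/, so it voices to [z]. → [alolaxjezajeguzaf].
/fugesoutae/: /s/ is a voiceless obstruent between vowels /e/ and /o/, so it voices to [z]. /t/ is a voiceless obstruent between vowels /u/ and /a/, so it voices to [d]. → [fugezoudae].
/gavopupeekie/: /p/ is a voiceless obstruent between vowels /o/ and /u/, so it voices to [b]. /p/ is a voiceless obstruent between vowels /u/ and /e/, so it voices to [b]. /k/ is a voiceless obstruent between vowels /e/ and /i/, so it voices to [g]. → [gavobubeegie].

moxadomleubiebomi, alolaxjezajeguzaf, fugezoudae, gavobubeegie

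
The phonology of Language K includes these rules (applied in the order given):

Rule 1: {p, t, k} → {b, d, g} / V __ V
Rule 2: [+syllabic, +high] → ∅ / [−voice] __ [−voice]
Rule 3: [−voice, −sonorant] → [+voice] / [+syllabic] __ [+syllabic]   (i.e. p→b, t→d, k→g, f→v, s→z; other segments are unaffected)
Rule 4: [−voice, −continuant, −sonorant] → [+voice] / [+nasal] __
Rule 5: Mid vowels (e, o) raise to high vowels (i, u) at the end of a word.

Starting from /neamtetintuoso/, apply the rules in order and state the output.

Rule 1 (intervocalic voicing): /t/ is a voiceless stop between vowels /e/ and /i/, so it voices to [d]. /neamtetintuoso/ → neamtedintuoso.
Rule 2 (high vowel syncope): no segment meets the environment; /neamtedintuoso/ is unchanged.
Rule 3 (intervocalic voicing): /s/ is a voiceless obstruent between vowels /o/ and /o/, so it voices to [z]. /neamtedintuoso/ → neamtedintuozo.
Rule 4 (post-nasal voicing): /t/ is a voiceless stop immediately after the nasal /m/, so it voices to [d]. /t/ is a voiceless stop immediately after the nasal /n/, so it voices to [d]. /neamtedintuozo/ → neamdedinduozo.
Rule 5 (final vowel raising): /o/ is a mid vowel in word-final position, so it raises to [u]. /neamdedinduozo/ → neamdedinduozu.

neamdedinduozu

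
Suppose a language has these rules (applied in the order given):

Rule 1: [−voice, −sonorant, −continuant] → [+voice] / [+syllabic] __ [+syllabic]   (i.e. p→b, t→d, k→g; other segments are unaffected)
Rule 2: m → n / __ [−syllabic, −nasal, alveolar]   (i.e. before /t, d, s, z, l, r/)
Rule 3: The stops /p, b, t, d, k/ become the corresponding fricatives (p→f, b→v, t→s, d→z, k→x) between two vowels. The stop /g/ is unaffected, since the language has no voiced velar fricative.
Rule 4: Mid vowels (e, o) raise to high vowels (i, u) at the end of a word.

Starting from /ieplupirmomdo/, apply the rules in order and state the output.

Rule 1 (intervocalic voicing): /p/ is a voiceless stop between vowels /u/ and /i/, so it voices to [b]. /ieplupirmomdo/ → ieplubirmomdo.
Rule 2 (nasal place assimilation): /m/ precedes the alveolar consonant /d/, so it assimilates in place to [n]. /ieplubirmomdo/ → ieplubirmondo.
Rule 3 (intervocalic spirantization): /b/ is a stop between vowels /u/ and /i/, so it spirantizes to the fricative [v]. /ieplubirmondo/ → iepluvirmondo.
Rule 4 (final vowel raising): /o/ is a mid vowel in word-final position, so it raises to [u]. /iepluvirmondo/ → iepluvirmondu.

iepluvirmondu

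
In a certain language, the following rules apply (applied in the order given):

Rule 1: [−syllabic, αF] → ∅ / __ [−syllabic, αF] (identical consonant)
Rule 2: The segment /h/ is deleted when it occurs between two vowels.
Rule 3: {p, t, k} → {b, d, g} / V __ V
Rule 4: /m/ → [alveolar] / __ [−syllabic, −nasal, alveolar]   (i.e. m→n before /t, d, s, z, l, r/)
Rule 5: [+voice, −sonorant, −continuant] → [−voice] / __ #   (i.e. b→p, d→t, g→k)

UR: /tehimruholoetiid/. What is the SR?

Rule 1 (degemination): no segment meets the environment; /tehimruholoetiid/ is unchanged.
Rule 2 (intervocalic h-deletion): /h/ occurs between vowels /e/ and /i/, so it deletes. /h/ occurs between vowels /u/ and /o/, so it deletes. /tehimruholoetiid/ → teimruoloetiid.
Rule 3 (intervocalic voicing): /t/ is a voiceless stop between vowels /e/ and /i/, so it voices to [d]. /teimruoloetiid/ → teimruoloediid.
Rule 4 (nasal place assimilation): /m/ precedes the alveolar consonant /r/, so it assimilates in place to [n]. /teimruoloediid/ → teinruoloediid.
Rule 5 (final devoicing): /d/ is a voiced stop in word-final position, so it devoices to [t]. /teinruoloediid/ → teinruoloediit.

teinruoloediit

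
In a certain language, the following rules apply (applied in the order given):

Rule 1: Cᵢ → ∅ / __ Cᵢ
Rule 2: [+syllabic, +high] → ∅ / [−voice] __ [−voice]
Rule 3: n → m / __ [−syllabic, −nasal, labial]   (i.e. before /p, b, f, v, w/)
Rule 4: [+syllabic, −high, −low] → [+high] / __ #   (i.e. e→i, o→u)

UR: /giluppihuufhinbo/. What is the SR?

Rule 1 (degemination): /pp/ is a geminate; the first /p/ deletes. /giluppihuufhinbo/ → gilupihuufhinbo.
Rule 2 (high vowel syncope): /i/ is a high vowel flanked by voiceless consonants /p/ and /h/, so it deletes. /gilupihuufhinbo/ → giluphuufhinbo.
Rule 3 (nasal place assimilation): /n/ precedes the labial consonant /b/, so it assimilates in place to [m]. /giluphuufhinbo/ → giluphuufhimbo.
Rule 4 (final vowel raising): /o/ is a mid vowel in word-final position, so it raises to [u]. /giluphuufhimbo/ → giluphuufhimbu.

giluphuufhimbu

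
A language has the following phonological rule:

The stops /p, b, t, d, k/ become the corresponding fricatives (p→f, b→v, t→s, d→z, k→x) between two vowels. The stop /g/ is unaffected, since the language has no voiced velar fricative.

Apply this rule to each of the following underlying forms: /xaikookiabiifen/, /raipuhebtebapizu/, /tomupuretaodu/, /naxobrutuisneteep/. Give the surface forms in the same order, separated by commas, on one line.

xaixooxiaviifen, raifuhebtevafizu, tomufuresaozu, naxobrusuisneseep

/xaikookiabiifen/: /k/ is a stop between vowels /i/ and /o/, so it spirantizes to the fricative [x]. /k/ is a stop between vowels /o/ and /i/, so it spirantizes to the fricative [x]. /b/ is a stop between vowels /a/ and /i/, so it spirantizes to the fricative [v]. → [xaixooxiaviifen].
/raipuhebtebapizu/: /p/ is a stop between vowels /i/ and /u/, so it spirantizes to the fricative [f]. /b/ is a stop between vowels /e/ and /a/, so it spirantizes to the fricative [v]. /p/ is a stop between vowels /a/ and /i/, so it spirantizes to the fricative [f]. → [raifuhebtevafizu].
/tomupuretaodu/: /p/ is a stop between vowels /u/ and /u/, so it spirantizes to the fricative [f]. /t/ is a stop between vowels /e/ and /a/, so it spirantizes to the fricative [s]. /d/ is a stop between vowels /o/ and /u/, so it spirantizes to the fricative [z]. → [tomufuresaozu].
/naxobrutuisneteep/: /t/ is a stop between vowels /u/ and /u/, so it spirantizes to the fricative [s]. /t/ is a stop between vowels /e/ and /e/, so it spirantizes to the fricative [s]. → [naxobrusuisneseep].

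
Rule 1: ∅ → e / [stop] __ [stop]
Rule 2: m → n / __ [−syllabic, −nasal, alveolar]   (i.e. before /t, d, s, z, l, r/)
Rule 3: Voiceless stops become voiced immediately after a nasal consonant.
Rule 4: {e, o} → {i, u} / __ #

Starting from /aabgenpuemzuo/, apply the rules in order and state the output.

Rule 1 (stop-cluster e-epenthesis): /b/ and /g/ form a stop–stop cluster, so [e] is inserted between them. /aabgenpuemzuo/ → aabegenpuemzuo.
Rule 2 (nasal place assimilation): /m/ precedes the alveolar consonant /z/, so it assimilates in place to [n]. /aabegenpuemzuo/ → aabegenpuenzuo.
Rule 3 (post-nasal voicing): /p/ is a voiceless stop immediately after the nasal /n/, so it voices to [b]. /aabegenpuenzuo/ → aabegenbuenzuo.
Rule 4 (final vowel raising): /o/ is a mid vowel in word-final position, so it raises to [u]. /aabegenbuenzuo/ → aabegenbuenzuu.

aabegenbuenzuu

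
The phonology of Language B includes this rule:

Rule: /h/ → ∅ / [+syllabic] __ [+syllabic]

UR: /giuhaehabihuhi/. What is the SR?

giuaeabiui

/h/ occurs between vowels /u/ and /a/, so it deletes.
/h/ occurs between vowels /e/ and /a/, so it deletes.
/h/ occurs between vowels /i/ and /u/, so it deletes.
/h/ occurs between vowels /u/ and /i/, so it deletes.
Surface form: [giuaeabiui].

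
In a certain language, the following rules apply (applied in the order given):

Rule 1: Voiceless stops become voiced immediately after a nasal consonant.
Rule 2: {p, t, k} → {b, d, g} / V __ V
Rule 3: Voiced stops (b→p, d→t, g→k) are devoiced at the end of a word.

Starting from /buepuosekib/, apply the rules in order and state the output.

buebuosegip

Rule 1 (post-nasal voicing): no segment meets the environment; /buepuosekib/ is unchanged.
Rule 2 (intervocalic voicing): /p/ is a voiceless stop between vowels /e/ and /u/, so it voices to [b]. /k/ is a voiceless stop between vowels /e/ and /i/, so it voices to [g]. /buepuosekib/ → buebuosegib.
Rule 3 (final devoicing): /b/ is a voiced stop in word-final position, so it devoices to [p]. /buebuosegib/ → buebuosegip.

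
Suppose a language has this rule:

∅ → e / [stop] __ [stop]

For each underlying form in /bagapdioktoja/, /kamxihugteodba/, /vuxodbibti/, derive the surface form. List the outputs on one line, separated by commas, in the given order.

bagapedioketoja, kamxihugeteodeba, vuxodebibeti

/bagapdioktoja/: /p/ and /d/ form a stop–stop cluster, so [e] is inserted between them. /k/ and /t/ form a stop–stop cluster, so [e] is inserted between them. → [bagapedioketoja].
/kamxihugteodba/: /g/ and /t/ form a stop–stop cluster, so [e] is inserted between them. /d/ and /b/ form a stop–stop cluster, so [e] is inserted between them. → [kamxihugeteodeba].
/vuxodbibti/: /d/ and /b/ form a stop–stop cluster, so [e] is inserted between them. /b/ and /t/ form a stop–stop cluster, so [e] is inserted between them. → [vuxodebibeti].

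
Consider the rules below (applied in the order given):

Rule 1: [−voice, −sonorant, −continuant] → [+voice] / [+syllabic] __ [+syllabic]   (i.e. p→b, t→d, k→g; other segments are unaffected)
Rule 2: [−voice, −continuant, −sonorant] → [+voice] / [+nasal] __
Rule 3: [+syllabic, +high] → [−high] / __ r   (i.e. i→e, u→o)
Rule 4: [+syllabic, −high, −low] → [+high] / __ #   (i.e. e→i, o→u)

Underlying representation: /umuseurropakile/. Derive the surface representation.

umuseorrobagili

Rule 1 (intervocalic voicing): /p/ is a voiceless stop between vowels /o/ and /a/, so it voices to [b]. /k/ is a voiceless stop between vowels /a/ and /i/, so it voices to [g]. /umuseurropakile/ → umuseurrobagile.
Rule 2 (post-nasal voicing): no segment meets the environment; /umuseurrobagile/ is unchanged.
Rule 3 (pre-rhotic lowering): /u/ is a high vowel immediately before /r/, so it lowers to [o]. /umuseurrobagile/ → umuseorrobagile.
Rule 4 (final vowel raising): /e/ is a mid vowel in word-final position, so it raises to [i]. /umuseorrobagile/ → umuseorrobagili.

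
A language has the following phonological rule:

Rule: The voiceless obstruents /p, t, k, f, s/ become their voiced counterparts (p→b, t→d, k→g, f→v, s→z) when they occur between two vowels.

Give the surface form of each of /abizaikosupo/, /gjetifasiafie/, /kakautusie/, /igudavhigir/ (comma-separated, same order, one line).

/abizaikosupo/: /k/ is a voiceless obstruent between vowels /i/ and /o/, so it voices to [g]. /s/ is a voiceless obstruent between vowels /o/ and /u/, so it voices to [z]. /p/ is a voiceless obstruent between vowels /u/ and /o/, so it voices to [b]. → [abizaigozubo].
/gjetifasiafie/: /t/ is a voiceless obstruent between vowels /e/ and /i/, so it voices to [d]. /f/ is a voiceless obstruent between vowels /i/ and /a/, so it voices to [v]. /s/ is a voiceless obstruent between vowels /a/ and /i/, so it voices to [z]. /f/ is a voiceless obstruent between vowels /a/ and /i/, so it voices to [v]. → [gjedivaziavie].
/kakautusie/: /k/ is a voiceless obstruent between vowels /a/ and /a/, so it voices to [g]. /t/ is a voiceless obstruent between vowels /u/ and /u/, so it voices to [d]. /s/ is a voiceless obstruent between vowels /u/ and /i/, so it voices to [z]. → [kagauduzie].
/igudavhigir/: the rule's environment is not met; surfaces unchanged as [igudavhigir].

abizaigozubo, gjedivaziavie, kagauduzie, igudavhigir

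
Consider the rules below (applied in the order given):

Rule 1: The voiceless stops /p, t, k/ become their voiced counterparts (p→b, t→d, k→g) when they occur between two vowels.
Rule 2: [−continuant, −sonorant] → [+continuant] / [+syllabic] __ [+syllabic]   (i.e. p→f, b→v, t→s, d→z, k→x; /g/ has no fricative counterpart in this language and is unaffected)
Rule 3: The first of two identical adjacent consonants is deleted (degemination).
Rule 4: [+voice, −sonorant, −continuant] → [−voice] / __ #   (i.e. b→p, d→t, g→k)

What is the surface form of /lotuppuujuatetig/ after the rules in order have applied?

Rule 1 (intervocalic voicing): /t/ is a voiceless stop between vowels /o/ and /u/, so it voices to [d]. /t/ is a voiceless stop between vowels /a/ and /e/, so it voices to [d]. /t/ is a voiceless stop between vowels /e/ and /i/, so it voices to [d]. /lotuppuujuatetig/ → loduppuujuadedig.
Rule 2 (intervocalic spirantization): /d/ is a stop between vowels /o/ and /u/, so it spirantizes to the fricative [z]. /d/ is a stop between vowels /a/ and /e/, so it spirantizes to the fricative [z]. /d/ is a stop between vowels /e/ and /i/, so it spirantizes to the fricative [z]. /loduppuujuadedig/ → lozuppuujuazezig.
Rule 3 (degemination): /pp/ is a geminate; the first /p/ deletes. /lozuppuujuazezig/ → lozupuujuazezig.
Rule 4 (final devoicing): /g/ is a voiced stop in word-final position, so it devoices to [k]. /lozupuujuazezig/ → lozupuujuazezik.

lozupuujuazezik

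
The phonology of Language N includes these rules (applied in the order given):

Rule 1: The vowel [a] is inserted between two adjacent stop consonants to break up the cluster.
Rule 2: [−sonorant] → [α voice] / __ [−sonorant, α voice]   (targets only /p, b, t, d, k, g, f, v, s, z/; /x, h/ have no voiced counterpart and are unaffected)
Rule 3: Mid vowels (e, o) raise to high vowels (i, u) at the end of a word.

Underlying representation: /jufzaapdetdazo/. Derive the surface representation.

juvzaapadetadazu

Rule 1 (stop-cluster a-epenthesis): /p/ and /d/ form a stop–stop cluster, so [a] is inserted between them. /t/ and /d/ form a stop–stop cluster, so [a] is inserted between them. /jufzaapdetdazo/ → jufzaapadetadazo.
Rule 2 (regressive voicing assimilation): /f/ precedes the voiced obstruent /z/, so it voices to [v] by assimilation. /jufzaapadetadazo/ → juvzaapadetadazo.
Rule 3 (final vowel raising): /o/ is a mid vowel in word-final position, so it raises to [u]. /juvzaapadetadazo/ → juvzaapadetadazu.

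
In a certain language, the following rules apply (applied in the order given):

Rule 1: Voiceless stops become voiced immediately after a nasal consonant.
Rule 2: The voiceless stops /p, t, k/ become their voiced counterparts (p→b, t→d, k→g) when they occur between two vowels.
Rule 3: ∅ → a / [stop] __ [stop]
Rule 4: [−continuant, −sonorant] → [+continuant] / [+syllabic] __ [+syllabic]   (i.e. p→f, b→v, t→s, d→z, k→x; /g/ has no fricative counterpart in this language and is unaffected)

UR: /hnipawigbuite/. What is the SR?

hnivawigavuize

Rule 1 (post-nasal voicing): no segment meets the environment; /hnipawigbuite/ is unchanged.
Rule 2 (intervocalic voicing): /p/ is a voiceless stop between vowels /i/ and /a/, so it voices to [b]. /t/ is a voiceless stop between vowels /i/ and /e/, so it voices to [d]. /hnipawigbuite/ → hnibawigbuide.
Rule 3 (stop-cluster a-epenthesis): /g/ and /b/ form a stop–stop cluster, so [a] is inserted between them. /hnibawigbuide/ → hnibawigabuide.
Rule 4 (intervocalic spirantization): /b/ is a stop between vowels /i/ and /a/, so it spirantizes to the fricative [v]. /b/ is a stop between vowels /a/ and /u/, so it spirantizes to the fricative [v]. /d/ is a stop between vowels /i/ and /e/, so it spirantizes to the fricative [z]. /hnibawigabuide/ → hnivawigavuize.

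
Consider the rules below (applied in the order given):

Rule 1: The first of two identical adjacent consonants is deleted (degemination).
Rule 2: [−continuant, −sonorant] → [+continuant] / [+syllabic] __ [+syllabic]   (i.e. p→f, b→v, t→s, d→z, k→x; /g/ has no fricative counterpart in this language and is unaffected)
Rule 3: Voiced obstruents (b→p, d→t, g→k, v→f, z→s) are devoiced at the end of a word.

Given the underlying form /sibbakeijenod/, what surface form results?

sivaxeijenot

Rule 1 (degemination): /bb/ is a geminate; the first /b/ deletes. /sibbakeijenod/ → sibakeijenod.
Rule 2 (intervocalic spirantization): /b/ is a stop between vowels /i/ and /a/, so it spirantizes to the fricative [v]. /k/ is a stop between vowels /a/ and /e/, so it spirantizes to the fricative [x]. /sibakeijenod/ → sivaxeijenod.
Rule 3 (final devoicing): /d/ is a voiced obstruent in word-final position, so it devoices to [t]. /sivaxeijenod/ → sivaxeijenot.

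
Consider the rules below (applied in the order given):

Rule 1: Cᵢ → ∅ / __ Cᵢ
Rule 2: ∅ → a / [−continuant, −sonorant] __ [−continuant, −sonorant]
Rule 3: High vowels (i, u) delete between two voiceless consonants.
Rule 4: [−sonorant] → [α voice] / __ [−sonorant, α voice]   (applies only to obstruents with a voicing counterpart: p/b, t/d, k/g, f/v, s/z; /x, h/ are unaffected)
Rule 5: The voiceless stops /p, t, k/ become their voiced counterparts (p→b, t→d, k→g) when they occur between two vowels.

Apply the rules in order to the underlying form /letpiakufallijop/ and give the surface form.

ledabiakfalijop

Rule 1 (degemination): /ll/ is a geminate; the first /l/ deletes. /letpiakufallijop/ → letpiakufalijop.
Rule 2 (stop-cluster a-epenthesis): /t/ and /p/ form a stop–stop cluster, so [a] is inserted between them. /letpiakufalijop/ → letapiakufalijop.
Rule 3 (high vowel syncope): /u/ is a high vowel flanked by voiceless consonants /k/ and /f/, so it deletes. /letapiakufalijop/ → letapiakfalijop.
Rule 4 (regressive voicing assimilation): no segment meets the environment; /letapiakfalijop/ is unchanged.
Rule 5 (intervocalic voicing): /t/ is a voiceless stop between vowels /e/ and /a/, so it voices to [d]. /p/ is a voiceless stop between vowels /a/ and /i/, so it voices to [b]. /letapiakfalijop/ → ledabiakfalijop.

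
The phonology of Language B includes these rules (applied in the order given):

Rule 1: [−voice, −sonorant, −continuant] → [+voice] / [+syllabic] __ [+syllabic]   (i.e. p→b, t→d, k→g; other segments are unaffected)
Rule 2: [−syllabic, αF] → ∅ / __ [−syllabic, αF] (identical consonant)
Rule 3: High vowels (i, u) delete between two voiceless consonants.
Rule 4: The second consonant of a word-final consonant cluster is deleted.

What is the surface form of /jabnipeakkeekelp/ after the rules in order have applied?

jabnibeakeegel

Rule 1 (intervocalic voicing): /p/ is a voiceless stop between vowels /i/ and /e/, so it voices to [b]. /k/ is a voiceless stop between vowels /e/ and /e/, so it voices to [g]. /jabnipeakkeekelp/ → jabnibeakkeegelp.
Rule 2 (degemination): /kk/ is a geminate; the first /k/ deletes. /jabnibeakkeegelp/ → jabnibeakeegelp.
Rule 3 (high vowel syncope): no segment meets the environment; /jabnibeakeegelp/ is unchanged.
Rule 4 (final cluster simplification): /p/ is the second consonant of a word-final cluster /lp/, so it deletes. /jabnibeakeegelp/ → jabnibeakeegel.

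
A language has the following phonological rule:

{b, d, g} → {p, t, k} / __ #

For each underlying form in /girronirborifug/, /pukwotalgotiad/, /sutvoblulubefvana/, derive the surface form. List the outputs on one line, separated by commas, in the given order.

/girronirborifug/: /g/ is a voiced stop in word-final position, so it devoices to [k]. → [girronirborifuk].
/pukwotalgotiad/: /d/ is a voiced stop in word-final position, so it devoices to [t]. → [pukwotalgotiat].
/sutvoblulubefvana/: the rule's environment is not met; surfaces unchanged as [sutvoblulubefvana].

girronirborifuk, pukwotalgotiat, sutvoblulubefvana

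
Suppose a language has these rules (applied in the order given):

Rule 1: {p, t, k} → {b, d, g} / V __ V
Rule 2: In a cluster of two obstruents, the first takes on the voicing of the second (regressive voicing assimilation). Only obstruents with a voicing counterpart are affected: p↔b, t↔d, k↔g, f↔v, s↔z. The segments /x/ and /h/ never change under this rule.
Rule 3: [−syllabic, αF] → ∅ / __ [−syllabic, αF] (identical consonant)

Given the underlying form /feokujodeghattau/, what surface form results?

feogujodekhatau

Rule 1 (intervocalic voicing): /k/ is a voiceless stop between vowels /o/ and /u/, so it voices to [g]. /feokujodeghattau/ → feogujodeghattau.
Rule 2 (regressive voicing assimilation): /g/ precedes the voiceless obstruent /h/, so it devoices to [k] by assimilation. /feogujodeghattau/ → feogujodekhattau.
Rule 3 (degemination): /tt/ is a geminate; the first /t/ deletes. /feogujodekhattau/ → feogujodekhatau.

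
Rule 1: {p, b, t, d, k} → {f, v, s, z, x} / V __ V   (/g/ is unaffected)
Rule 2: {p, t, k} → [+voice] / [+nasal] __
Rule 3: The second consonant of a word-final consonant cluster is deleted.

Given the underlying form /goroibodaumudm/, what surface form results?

Rule 1 (intervocalic spirantization): /b/ is a stop between vowels /i/ and /o/, so it spirantizes to the fricative [v]. /d/ is a stop between vowels /o/ and /a/, so it spirantizes to the fricative [z]. /goroibodaumudm/ → goroivozaumudm.
Rule 2 (post-nasal voicing): no segment meets the environment; /goroivozaumudm/ is unchanged.
Rule 3 (final cluster simplification): /m/ is the second consonant of a word-final cluster /dm/, so it deletes. /goroivozaumudm/ → goroivozaumud.

goroivozaumud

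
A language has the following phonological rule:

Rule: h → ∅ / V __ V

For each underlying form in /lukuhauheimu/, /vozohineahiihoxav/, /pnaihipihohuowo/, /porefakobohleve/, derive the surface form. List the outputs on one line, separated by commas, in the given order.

lukuaueimu, vozoineaiioxav, pnaiipiouowo, porefakobohleve

/lukuhauheimu/: /h/ occurs between vowels /u/ and /a/, so it deletes. /h/ occurs between vowels /u/ and /e/, so it deletes. → [lukuaueimu].
/vozohineahiihoxav/: /h/ occurs between vowels /o/ and /i/, so it deletes. /h/ occurs between vowels /a/ and /i/, so it deletes. /h/ occurs between vowels /i/ and /o/, so it deletes. → [vozoineaiioxav].
/pnaihipihohuowo/: /h/ occurs between vowels /i/ and /i/, so it deletes. /h/ occurs between vowels /i/ and /o/, so it deletes. /h/ occurs between vowels /o/ and /u/, so it deletes. → [pnaiipiouowo].
/porefakobohleve/: the rule's environment is not met; surfaces unchanged as [porefakobohleve].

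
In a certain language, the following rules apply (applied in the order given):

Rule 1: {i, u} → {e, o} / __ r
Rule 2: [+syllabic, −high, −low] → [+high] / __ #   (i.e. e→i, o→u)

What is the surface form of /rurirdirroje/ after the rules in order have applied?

rorerderroji

Rule 1 (pre-rhotic lowering): /u/ is a high vowel immediately before /r/, so it lowers to [o]. /i/ is a high vowel immediately before /r/, so it lowers to [e]. /i/ is a high vowel immediately before /r/, so it lowers to [e]. /rurirdirroje/ → rorerderroje.
Rule 2 (final vowel raising): /e/ is a mid vowel in word-final position, so it raises to [i]. /rorerderroje/ → rorerderroji.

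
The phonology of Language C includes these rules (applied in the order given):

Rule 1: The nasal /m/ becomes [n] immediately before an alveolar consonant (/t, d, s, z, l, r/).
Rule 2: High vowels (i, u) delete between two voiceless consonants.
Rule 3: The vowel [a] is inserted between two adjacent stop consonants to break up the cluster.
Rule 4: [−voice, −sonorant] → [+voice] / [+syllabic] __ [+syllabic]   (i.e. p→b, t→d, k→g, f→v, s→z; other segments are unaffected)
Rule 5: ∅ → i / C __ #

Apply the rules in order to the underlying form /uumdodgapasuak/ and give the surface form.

uundodagabazuaki

Rule 1 (nasal place assimilation): /m/ precedes the alveolar consonant /d/, so it assimilates in place to [n]. /uumdodgapasuak/ → uundodgapasuak.
Rule 2 (high vowel syncope): no segment meets the environment; /uundodgapasuak/ is unchanged.
Rule 3 (stop-cluster a-epenthesis): /d/ and /g/ form a stop–stop cluster, so [a] is inserted between them. /uundodgapasuak/ → uundodagapasuak.
Rule 4 (intervocalic voicing): /p/ is a voiceless obstruent between vowels /a/ and /a/, so it voices to [b]. /s/ is a voiceless obstruent between vowels /a/ and /u/, so it voices to [z]. /uundodagapasuak/ → uundodagabazuak.
Rule 5 (final i-epenthesis): the form ends in the consonant /k/, so [i] is inserted word-finally. /uundodagabazuak/ → uundodagabazuaki.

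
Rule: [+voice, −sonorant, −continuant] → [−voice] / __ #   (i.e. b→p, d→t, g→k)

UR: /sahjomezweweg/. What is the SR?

sahjomezwewek

/g/ is a voiced stop in word-final position, so it devoices to [k].
Surface form: [sahjomezwewek].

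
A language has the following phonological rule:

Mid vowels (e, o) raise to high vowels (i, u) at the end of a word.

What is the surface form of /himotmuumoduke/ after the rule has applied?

/e/ is a mid vowel in word-final position, so it raises to [i].
Surface form: [himotmuumoduki].

himotmuumoduki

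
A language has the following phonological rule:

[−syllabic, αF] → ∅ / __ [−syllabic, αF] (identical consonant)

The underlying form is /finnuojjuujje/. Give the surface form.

finuojuuje

/nn/ is a geminate; the first /n/ deletes.
/jj/ is a geminate; the first /j/ deletes.
/jj/ is a geminate; the first /j/ deletes.
The other instances of /f/, /n/, /j/ do not occur in the required environment and remain unchanged.
Surface form: [finuojuuje].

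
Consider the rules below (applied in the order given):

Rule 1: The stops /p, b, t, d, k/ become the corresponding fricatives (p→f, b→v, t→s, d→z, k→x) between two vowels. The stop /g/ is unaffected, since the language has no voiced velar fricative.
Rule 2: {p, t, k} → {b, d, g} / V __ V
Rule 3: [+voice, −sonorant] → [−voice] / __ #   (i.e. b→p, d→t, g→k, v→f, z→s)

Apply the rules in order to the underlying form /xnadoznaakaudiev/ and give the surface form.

Rule 1 (intervocalic spirantization): /d/ is a stop between vowels /a/ and /o/, so it spirantizes to the fricative [z]. /k/ is a stop between vowels /a/ and /a/, so it spirantizes to the fricative [x]. /d/ is a stop between vowels /u/ and /i/, so it spirantizes to the fricative [z]. /xnadoznaakaudiev/ → xnazoznaaxauziev.
Rule 2 (intervocalic voicing): no segment meets the environment; /xnazoznaaxauziev/ is unchanged.
Rule 3 (final devoicing): /v/ is a voiced obstruent in word-final position, so it devoices to [f]. /xnazoznaaxauziev/ → xnazoznaaxauzief.

xnazoznaaxauzief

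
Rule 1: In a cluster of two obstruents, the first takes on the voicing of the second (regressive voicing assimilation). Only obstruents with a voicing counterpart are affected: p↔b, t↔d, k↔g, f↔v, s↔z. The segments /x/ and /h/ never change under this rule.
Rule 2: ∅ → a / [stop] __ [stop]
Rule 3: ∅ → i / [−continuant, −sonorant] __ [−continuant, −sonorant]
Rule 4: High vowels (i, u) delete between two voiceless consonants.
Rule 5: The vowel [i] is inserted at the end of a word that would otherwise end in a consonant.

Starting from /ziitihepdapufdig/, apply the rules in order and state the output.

ziithebadapuvdigi

Rule 1 (regressive voicing assimilation): /p/ precedes the voiced obstruent /d/, so it voices to [b] by assimilation. /f/ precedes the voiced obstruent /d/, so it voices to [v] by assimilation. /ziitihepdapufdig/ → ziitihebdapuvdig.
Rule 2 (stop-cluster a-epenthesis): /b/ and /d/ form a stop–stop cluster, so [a] is inserted between them. /ziitihebdapuvdig/ → ziitihebadapuvdig.
Rule 3 (stop-cluster i-epenthesis): no segment meets the environment; /ziitihebadapuvdig/ is unchanged.
Rule 4 (high vowel syncope): /i/ is a high vowel flanked by voiceless consonants /t/ and /h/, so it deletes. /ziitihebadapuvdig/ → ziithebadapuvdig.
Rule 5 (final i-epenthesis): the form ends in the consonant /g/, so [i] is inserted word-finally. /ziithebadapuvdig/ → ziithebadapuvdigi.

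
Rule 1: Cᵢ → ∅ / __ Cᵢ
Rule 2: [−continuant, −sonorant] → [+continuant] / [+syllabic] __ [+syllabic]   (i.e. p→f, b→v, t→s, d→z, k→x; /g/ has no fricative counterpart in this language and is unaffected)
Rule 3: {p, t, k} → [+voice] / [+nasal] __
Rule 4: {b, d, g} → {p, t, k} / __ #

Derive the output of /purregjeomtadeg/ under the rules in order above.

puregjeomdazek

Rule 1 (degemination): /rr/ is a geminate; the first /r/ deletes. /purregjeomtadeg/ → puregjeomtadeg.
Rule 2 (intervocalic spirantization): /d/ is a stop between vowels /a/ and /e/, so it spirantizes to the fricative [z]. /puregjeomtadeg/ → puregjeomtazeg.
Rule 3 (post-nasal voicing): /t/ is a voiceless stop immediately after the nasal /m/, so it voices to [d]. /puregjeomtazeg/ → puregjeomdazeg.
Rule 4 (final devoicing): /g/ is a voiced stop in word-final position, so it devoices to [k]. /puregjeomdazeg/ → puregjeomdazek.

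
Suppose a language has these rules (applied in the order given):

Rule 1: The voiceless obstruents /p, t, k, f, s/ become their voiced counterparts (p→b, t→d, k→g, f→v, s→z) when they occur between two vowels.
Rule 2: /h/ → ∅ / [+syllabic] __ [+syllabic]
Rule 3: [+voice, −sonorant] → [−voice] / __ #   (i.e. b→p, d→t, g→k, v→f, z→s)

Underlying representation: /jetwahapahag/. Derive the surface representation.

jetwaabaak

Rule 1 (intervocalic voicing): /p/ is a voiceless obstruent between vowels /a/ and /a/, so it voices to [b]. /jetwahapahag/ → jetwahabahag.
Rule 2 (intervocalic h-deletion): /h/ occurs between vowels /a/ and /a/, so it deletes. /h/ occurs between vowels /a/ and /a/, so it deletes. /jetwahabahag/ → jetwaabaag.
Rule 3 (final devoicing): /g/ is a voiced obstruent in word-final position, so it devoices to [k]. /jetwaabaag/ → jetwaabaak.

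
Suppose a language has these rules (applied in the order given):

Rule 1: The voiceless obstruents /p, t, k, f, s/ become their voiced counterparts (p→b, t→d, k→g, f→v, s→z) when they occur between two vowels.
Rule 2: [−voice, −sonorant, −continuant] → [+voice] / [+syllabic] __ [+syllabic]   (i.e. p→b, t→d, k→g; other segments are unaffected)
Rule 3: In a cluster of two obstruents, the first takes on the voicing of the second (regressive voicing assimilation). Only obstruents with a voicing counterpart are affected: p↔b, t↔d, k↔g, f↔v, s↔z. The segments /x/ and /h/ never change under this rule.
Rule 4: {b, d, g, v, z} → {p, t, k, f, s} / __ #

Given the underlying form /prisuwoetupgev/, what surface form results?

prizuwoedubgef

Rule 1 (intervocalic voicing): /s/ is a voiceless obstruent between vowels /i/ and /u/, so it voices to [z]. /t/ is a voiceless obstruent between vowels /e/ and /u/, so it voices to [d]. /prisuwoetupgev/ → prizuwoedupgev.
Rule 2 (intervocalic voicing): no segment meets the environment; /prizuwoedupgev/ is unchanged.
Rule 3 (regressive voicing assimilation): /p/ precedes the voiced obstruent /g/, so it voices to [b] by assimilation. /prizuwoedupgev/ → prizuwoedubgev.
Rule 4 (final devoicing): /v/ is a voiced obstruent in word-final position, so it devoices to [f]. /prizuwoedubgev/ → prizuwoedubgef.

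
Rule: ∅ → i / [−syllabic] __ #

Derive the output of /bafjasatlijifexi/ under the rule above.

bafjasatlijifexi

No segment of /bafjasatlijifexi/ meets the structural description of the rule, so the form surfaces unchanged.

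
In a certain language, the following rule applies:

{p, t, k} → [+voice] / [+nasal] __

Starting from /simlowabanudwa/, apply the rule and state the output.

simlowabanudwa

No segment of /simlowabanudwa/ meets the structural description of the rule, so the form surfaces unchanged.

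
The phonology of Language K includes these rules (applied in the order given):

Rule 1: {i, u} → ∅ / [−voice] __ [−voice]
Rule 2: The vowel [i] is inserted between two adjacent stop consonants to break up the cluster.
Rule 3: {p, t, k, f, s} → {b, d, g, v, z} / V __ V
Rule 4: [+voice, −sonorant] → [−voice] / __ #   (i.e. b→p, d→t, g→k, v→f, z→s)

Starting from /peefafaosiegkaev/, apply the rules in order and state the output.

peevavaoziegigaef

Rule 1 (high vowel syncope): no segment meets the environment; /peefafaosiegkaev/ is unchanged.
Rule 2 (stop-cluster i-epenthesis): /g/ and /k/ form a stop–stop cluster, so [i] is inserted between them. /peefafaosiegkaev/ → peefafaosiegikaev.
Rule 3 (intervocalic voicing): /f/ is a voiceless obstruent between vowels /e/ and /a/, so it voices to [v]. /f/ is a voiceless obstruent between vowels /a/ and /a/, so it voices to [v]. /s/ is a voiceless obstruent between vowels /o/ and /i/, so it voices to [z]. /k/ is a voiceless obstruent between vowels /i/ and /a/, so it voices to [g]. /peefafaosiegikaev/ → peevavaoziegigaev.
Rule 4 (final devoicing): /v/ is a voiced obstruent in word-final position, so it devoices to [f]. /peevavaoziegigaev/ → peevavaoziegigaef.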